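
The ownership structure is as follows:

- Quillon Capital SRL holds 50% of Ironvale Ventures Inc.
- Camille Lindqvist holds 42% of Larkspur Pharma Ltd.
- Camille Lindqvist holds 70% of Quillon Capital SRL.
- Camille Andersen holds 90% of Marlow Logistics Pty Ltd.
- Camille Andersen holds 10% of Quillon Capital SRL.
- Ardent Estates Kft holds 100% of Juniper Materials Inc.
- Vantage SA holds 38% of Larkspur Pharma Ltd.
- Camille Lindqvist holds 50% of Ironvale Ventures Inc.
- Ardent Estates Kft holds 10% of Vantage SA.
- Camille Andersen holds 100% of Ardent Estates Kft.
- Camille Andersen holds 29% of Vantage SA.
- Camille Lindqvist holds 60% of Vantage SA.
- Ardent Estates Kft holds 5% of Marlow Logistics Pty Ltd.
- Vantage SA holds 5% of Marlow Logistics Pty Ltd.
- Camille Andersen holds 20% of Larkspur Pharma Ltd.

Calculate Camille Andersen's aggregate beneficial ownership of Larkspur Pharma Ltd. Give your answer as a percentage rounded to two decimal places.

34.82%

Camille Andersen reaches Larkspur along 3 paths.
Via Ardent → Vantage: 100% × 10% × 38% = 3.8%.
Via Vantage: 29% × 38% = 11.02%.
Direct stake: 20% = 20%.
Total: 3.8% + 11.02% + 20% = 34.82%.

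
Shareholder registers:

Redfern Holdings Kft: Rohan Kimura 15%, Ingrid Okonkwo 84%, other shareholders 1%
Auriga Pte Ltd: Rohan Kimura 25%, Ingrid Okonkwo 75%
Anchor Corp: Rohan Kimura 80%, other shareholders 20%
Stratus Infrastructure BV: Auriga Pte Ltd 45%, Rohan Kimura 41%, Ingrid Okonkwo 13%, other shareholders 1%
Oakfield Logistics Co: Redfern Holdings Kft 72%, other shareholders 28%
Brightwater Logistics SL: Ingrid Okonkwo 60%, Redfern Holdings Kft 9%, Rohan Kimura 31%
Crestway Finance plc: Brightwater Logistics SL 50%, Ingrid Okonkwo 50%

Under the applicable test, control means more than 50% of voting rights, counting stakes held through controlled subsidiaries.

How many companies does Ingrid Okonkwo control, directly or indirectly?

Ingrid holds 84% of Redfern, so Ingrid controls Redfern.
Ingrid holds 75% of Auriga, so Ingrid controls Auriga.
Auriga and Ingrid together hold 45% + 13% = 58% of Stratus, so Ingrid controls Stratus.
Redfern holds 72% of Oakfield, so Ingrid controls Oakfield.
Ingrid and Redfern together hold 60% + 9% = 69% of Brightwater, so Ingrid controls Brightwater.
Brightwater and Ingrid together hold 50% + 50% = 100% of Crestway, so Ingrid controls Crestway.
No other company's threshold is met.
Ingrid controls 6 companies.

6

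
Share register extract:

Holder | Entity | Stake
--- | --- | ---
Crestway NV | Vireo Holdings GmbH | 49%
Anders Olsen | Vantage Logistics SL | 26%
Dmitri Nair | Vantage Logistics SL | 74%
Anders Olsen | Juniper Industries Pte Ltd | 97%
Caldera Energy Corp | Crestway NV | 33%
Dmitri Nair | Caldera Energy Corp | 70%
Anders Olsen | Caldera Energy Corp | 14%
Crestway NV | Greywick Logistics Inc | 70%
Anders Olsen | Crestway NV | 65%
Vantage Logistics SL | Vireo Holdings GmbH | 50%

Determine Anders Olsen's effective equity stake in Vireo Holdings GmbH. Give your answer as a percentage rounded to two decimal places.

Anders reaches Vireo along 3 paths.
Via Vantage: 26% × 50% = 13%.
Via Caldera → Crestway: 14% × 33% × 49% = 2.2638%.
Via Crestway: 65% × 49% = 31.85%.
Total: 13% + 2.2638% + 31.85% = 47.1138%.
Rounded: 47.11%.

47.11%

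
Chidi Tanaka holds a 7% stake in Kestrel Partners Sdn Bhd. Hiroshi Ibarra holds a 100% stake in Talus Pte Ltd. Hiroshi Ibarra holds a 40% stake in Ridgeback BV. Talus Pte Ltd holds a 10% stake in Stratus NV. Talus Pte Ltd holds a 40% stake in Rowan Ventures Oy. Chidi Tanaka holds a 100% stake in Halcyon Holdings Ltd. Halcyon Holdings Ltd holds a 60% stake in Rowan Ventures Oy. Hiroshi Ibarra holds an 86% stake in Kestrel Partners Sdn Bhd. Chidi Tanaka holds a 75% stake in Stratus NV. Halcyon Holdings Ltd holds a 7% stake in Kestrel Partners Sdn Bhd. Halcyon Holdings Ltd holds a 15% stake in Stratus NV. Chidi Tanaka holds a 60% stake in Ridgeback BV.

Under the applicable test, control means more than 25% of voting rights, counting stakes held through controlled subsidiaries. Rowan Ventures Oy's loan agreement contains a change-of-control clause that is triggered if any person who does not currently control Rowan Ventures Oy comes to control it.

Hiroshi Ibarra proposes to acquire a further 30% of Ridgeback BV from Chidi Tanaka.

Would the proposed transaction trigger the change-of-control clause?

The purchase adds only to Hiroshi's holdings (Chidi's stake shrinks), so Hiroshi is the only person who could newly come to control Rowan.
Hiroshi holds 100% of Talus, so Hiroshi controls Talus.
Talus holds 40% of Rowan, so Hiroshi controls Rowan.
So Hiroshi already controls Rowan before the transaction.
After the purchase, Hiroshi's direct stake in Ridgeback rises to 40% + 30% = 70%, and Chidi's stake falls to 30%.
Hiroshi controlled Rowan already, so this is not a new person acquiring control; every other person's position is unchanged or reduced.
No new person acquires control, so the clause is not triggered.

No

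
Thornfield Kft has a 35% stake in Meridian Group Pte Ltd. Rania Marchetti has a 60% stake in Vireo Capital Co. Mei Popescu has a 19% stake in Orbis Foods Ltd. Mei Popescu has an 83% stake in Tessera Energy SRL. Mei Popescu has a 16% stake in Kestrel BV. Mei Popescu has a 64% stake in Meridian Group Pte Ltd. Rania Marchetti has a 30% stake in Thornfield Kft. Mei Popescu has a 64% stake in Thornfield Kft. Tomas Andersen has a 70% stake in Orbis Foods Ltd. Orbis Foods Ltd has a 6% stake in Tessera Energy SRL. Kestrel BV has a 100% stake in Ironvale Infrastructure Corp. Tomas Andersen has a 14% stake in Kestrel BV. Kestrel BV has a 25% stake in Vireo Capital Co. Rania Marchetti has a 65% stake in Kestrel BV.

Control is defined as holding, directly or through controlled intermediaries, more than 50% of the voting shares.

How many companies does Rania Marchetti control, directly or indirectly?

3

Rania holds 65% of Kestrel, so Rania controls Kestrel.
Kestrel holds 100% of Ironvale, so Rania controls Ironvale.
Kestrel and Rania together hold 25% + 60% = 85% of Vireo, so Rania controls Vireo.
No other company's threshold is met.
Rania controls 3 companies.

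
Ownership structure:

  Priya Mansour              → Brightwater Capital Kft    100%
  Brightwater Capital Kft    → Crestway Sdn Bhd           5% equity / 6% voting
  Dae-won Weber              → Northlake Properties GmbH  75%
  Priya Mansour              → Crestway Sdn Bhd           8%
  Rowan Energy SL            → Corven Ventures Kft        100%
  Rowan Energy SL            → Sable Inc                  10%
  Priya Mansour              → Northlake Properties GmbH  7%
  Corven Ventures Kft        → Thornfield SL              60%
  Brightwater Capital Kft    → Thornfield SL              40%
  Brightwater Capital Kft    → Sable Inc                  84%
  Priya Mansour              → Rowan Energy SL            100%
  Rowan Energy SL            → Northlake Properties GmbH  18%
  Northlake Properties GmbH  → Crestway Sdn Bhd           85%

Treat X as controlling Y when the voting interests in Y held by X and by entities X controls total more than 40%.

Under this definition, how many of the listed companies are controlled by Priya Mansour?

5

Priya holds 100% of Rowan, so Priya controls Rowan.
Priya holds 100% of Brightwater, so Priya controls Brightwater.
Brightwater and Rowan together hold 84% + 10% = 94% of Sable, so Priya controls Sable.
Rowan holds 100% of Corven, so Priya controls Corven.
Corven and Brightwater together hold 60% + 40% = 100% of Thornfield, so Priya controls Thornfield.
No other company's threshold is met.
Priya controls 5 companies.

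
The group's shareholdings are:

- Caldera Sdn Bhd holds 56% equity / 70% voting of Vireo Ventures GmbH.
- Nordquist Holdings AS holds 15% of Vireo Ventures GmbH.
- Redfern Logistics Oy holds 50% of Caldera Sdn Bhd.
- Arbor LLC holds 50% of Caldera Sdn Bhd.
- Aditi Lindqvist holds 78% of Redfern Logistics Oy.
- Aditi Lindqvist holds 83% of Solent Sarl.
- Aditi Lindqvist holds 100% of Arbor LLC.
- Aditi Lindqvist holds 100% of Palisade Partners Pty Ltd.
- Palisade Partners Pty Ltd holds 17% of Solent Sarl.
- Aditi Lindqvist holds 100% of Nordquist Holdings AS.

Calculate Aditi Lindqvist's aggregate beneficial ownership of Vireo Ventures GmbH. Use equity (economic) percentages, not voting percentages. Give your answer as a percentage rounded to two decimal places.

Aditi reaches Vireo along 3 paths.
Via Nordquist: 100% × 15% = 15%.
Via Arbor → Caldera: 100% × 50% × 56% = 28%.
Via Redfern → Caldera: 78% × 50% × 56% = 21.84%.
Total: 15% + 28% + 21.84% = 64.84%.

64.84%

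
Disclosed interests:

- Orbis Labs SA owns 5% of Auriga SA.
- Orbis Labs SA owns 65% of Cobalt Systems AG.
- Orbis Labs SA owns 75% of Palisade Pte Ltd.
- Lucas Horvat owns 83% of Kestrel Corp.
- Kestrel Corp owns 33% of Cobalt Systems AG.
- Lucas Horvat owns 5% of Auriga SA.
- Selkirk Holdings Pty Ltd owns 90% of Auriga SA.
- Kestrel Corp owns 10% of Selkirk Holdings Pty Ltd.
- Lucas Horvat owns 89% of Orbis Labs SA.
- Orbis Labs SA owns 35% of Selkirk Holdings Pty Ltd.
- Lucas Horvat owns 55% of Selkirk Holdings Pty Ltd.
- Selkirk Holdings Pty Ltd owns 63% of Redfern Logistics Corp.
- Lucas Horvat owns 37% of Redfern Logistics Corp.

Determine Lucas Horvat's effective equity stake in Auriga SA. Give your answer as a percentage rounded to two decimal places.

94.46%

Lucas reaches Auriga along 5 paths.
Via Selkirk: 55% × 90% = 49.5%.
Via Kestrel → Selkirk: 83% × 10% × 90% = 7.47%.
Via Orbis → Selkirk: 89% × 35% × 90% = 28.035%.
Direct stake: 5% = 5%.
Via Orbis: 89% × 5% = 4.45%.
Total: 49.5% + 7.47% + 28.035% + 5% + 4.45% = 94.455%.
Rounded: 94.46%.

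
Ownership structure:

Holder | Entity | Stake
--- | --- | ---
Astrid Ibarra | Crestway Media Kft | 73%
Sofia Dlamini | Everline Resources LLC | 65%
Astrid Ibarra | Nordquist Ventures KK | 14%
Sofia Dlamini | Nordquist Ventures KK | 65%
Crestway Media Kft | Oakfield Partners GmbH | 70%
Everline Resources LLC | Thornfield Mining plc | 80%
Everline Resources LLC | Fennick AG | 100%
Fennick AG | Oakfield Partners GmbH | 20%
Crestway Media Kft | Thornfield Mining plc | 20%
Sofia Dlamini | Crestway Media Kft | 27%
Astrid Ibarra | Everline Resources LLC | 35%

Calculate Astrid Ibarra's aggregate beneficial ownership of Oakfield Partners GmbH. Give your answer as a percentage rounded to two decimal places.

Astrid reaches Oakfield along 2 paths.
Via Everline → Fennick: 35% × 100% × 20% = 7%.
Via Crestway: 73% × 70% = 51.1%.
Total: 7% + 51.1% = 58.1%.
Rounded: 58.10%.

58.10%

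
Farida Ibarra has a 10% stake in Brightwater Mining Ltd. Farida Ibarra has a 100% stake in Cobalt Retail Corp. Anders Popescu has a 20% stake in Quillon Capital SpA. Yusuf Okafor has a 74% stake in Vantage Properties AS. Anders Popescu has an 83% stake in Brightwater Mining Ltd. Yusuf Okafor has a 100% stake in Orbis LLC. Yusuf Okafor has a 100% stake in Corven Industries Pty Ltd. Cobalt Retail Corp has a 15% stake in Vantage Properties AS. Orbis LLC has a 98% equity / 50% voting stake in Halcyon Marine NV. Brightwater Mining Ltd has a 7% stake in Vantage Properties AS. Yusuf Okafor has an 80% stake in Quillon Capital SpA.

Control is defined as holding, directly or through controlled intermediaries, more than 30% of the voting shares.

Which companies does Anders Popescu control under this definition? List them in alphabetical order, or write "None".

Anders holds 83% of Brightwater, so Anders controls Brightwater.
No other company's threshold is met.

Brightwater Mining Ltd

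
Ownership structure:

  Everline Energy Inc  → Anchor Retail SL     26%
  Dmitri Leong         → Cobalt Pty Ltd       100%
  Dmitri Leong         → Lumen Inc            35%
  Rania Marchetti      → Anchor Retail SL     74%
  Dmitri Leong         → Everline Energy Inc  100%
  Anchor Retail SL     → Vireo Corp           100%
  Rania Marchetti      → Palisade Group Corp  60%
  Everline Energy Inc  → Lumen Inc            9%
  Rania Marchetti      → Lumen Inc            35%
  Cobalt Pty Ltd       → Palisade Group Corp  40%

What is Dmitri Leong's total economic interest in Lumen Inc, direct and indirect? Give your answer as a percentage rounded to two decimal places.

44.00%

Dmitri reaches Lumen along 2 paths.
Via Everline: 100% × 9% = 9%.
Direct stake: 35% = 35%.
Total: 9% + 35% = 44%.
Rounded: 44.00%.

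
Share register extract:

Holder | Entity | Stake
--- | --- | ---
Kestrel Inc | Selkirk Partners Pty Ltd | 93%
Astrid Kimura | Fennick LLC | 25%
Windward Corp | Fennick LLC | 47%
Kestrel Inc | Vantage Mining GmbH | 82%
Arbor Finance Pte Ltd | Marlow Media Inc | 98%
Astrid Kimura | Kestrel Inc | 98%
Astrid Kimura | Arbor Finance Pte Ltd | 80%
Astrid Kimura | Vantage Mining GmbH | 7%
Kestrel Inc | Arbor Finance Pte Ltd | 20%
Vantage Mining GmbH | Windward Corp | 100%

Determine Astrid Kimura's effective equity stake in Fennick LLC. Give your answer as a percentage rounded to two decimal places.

66.06%

Astrid reaches Fennick along 3 paths.
Direct stake: 25% = 25%.
Via Vantage → Windward: 7% × 100% × 47% = 3.29%.
Via Kestrel → Vantage → Windward: 98% × 82% × 100% × 47% = 37.7692%.
Total: 25% + 3.29% + 37.7692% = 66.0592%.
Rounded: 66.06%.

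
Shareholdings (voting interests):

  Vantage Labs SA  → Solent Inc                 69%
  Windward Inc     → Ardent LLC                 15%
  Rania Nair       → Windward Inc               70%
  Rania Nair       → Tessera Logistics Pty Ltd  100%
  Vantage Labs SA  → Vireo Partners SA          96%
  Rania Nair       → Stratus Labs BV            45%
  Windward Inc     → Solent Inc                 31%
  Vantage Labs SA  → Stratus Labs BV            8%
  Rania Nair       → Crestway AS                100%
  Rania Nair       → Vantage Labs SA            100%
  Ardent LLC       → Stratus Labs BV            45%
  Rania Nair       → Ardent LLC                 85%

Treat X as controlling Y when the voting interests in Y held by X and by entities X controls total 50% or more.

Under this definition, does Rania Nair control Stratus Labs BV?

Rania holds 100% of Vantage, so Rania controls Vantage.
Rania holds 70% of Windward, so Rania controls Windward.
Windward and Rania together hold 15% + 85% = 100% of Ardent, so Rania controls Ardent.
Rania and Ardent and Vantage together hold 45% + 45% + 8% = 98% of Stratus, so Rania controls Stratus.

Yes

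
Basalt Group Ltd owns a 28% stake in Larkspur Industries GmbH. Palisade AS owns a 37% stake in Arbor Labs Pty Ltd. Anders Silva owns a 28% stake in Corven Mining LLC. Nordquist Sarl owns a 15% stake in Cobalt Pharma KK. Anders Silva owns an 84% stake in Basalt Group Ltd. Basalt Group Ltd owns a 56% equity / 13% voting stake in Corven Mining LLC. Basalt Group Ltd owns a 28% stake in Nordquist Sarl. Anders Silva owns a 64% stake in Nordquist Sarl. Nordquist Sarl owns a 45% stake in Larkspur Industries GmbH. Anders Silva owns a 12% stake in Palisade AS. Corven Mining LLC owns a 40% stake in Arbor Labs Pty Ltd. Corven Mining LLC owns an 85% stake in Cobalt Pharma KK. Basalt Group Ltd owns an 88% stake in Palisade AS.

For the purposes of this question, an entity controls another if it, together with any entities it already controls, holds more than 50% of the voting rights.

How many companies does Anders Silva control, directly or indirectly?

Anders holds 84% of Basalt, so Anders controls Basalt.
Basalt and Anders together hold 88% + 12% = 100% of Palisade, so Anders controls Palisade.
Basalt and Anders together hold 28% + 64% = 92% of Nordquist, so Anders controls Nordquist.
Basalt and Nordquist together hold 28% + 45% = 73% of Larkspur, so Anders controls Larkspur.
No other company's threshold is met.
Anders controls 4 companies.

4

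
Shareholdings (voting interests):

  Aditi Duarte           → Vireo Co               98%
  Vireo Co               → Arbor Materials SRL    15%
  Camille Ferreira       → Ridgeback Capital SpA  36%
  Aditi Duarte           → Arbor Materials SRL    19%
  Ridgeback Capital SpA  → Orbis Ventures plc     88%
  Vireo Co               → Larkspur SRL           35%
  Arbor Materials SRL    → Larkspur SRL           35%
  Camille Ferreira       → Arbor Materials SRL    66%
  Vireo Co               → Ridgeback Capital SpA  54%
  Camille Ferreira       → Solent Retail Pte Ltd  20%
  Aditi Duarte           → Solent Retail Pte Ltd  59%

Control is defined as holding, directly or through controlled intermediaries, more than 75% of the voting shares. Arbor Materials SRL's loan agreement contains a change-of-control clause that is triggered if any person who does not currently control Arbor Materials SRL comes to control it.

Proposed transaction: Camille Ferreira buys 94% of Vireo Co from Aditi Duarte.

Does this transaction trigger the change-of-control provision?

The purchase adds only to Camille's holdings (Aditi's stake shrinks), so Camille is the only person who could newly come to control Arbor.
Camille's largest direct stake is 66% in Arbor, which does not meet the threshold, so Camille controls no company.
In Arbor, Camille's side holds only 66%, not > 75%.
So before the transaction, Camille does not control Arbor.
After the purchase, Camille holds 94% of Vireo directly, and Aditi's stake falls to 4%.
Camille holds 94% of Vireo, so Camille controls Vireo.
Camille and Vireo together hold 66% + 15% = 81% of Arbor, so Camille controls Arbor.
Camille did not control Arbor before and does after, so the clause is triggered.

Yes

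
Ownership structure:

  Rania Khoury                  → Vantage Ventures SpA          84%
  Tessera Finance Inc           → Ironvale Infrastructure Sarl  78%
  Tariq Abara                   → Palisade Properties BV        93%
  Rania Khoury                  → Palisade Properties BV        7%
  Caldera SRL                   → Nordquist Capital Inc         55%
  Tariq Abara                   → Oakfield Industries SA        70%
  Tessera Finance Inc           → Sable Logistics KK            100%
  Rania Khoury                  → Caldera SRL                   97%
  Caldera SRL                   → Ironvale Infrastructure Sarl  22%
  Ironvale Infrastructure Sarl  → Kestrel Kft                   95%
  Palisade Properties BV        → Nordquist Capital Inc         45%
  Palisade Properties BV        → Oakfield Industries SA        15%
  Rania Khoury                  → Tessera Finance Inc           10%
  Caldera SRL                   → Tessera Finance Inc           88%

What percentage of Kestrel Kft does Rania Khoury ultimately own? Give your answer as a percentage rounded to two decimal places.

Rania reaches Kestrel along 3 paths.
Via Caldera → Ironvale: 97% × 22% × 95% = 20.273%.
Via Caldera → Tessera → Ironvale: 97% × 88% × 78% × 95% = 63.25176%.
Via Tessera → Ironvale: 10% × 78% × 95% = 7.41%.
Total: 20.273% + 63.25176% + 7.41% = 90.93476%.
Rounded: 90.93%.

90.93%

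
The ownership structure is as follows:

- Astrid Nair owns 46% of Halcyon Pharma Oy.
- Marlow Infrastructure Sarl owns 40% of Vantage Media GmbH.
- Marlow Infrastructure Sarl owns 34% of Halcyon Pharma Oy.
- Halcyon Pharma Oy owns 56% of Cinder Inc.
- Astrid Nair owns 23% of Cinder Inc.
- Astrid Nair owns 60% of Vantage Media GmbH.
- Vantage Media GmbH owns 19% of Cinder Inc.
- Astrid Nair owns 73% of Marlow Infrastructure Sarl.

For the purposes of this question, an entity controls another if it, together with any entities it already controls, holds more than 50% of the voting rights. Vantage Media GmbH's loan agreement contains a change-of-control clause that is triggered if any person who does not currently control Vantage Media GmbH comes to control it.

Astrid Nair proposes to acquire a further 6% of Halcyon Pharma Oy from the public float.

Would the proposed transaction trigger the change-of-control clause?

No

The purchase changes only Astrid's holdings, so Astrid is the only person who could newly come to control Vantage.
Astrid holds 73% of Marlow, so Astrid controls Marlow.
Marlow and Astrid together hold 40% + 60% = 100% of Vantage, so Astrid controls Vantage.
So Astrid already controls Vantage before the transaction.
After the purchase, Astrid's direct stake in Halcyon rises to 46% + 6% = 52%.
Astrid controlled Vantage already, so this is not a new person acquiring control; every other person's position is unchanged or reduced.
No new person acquires control, so the clause is not triggered.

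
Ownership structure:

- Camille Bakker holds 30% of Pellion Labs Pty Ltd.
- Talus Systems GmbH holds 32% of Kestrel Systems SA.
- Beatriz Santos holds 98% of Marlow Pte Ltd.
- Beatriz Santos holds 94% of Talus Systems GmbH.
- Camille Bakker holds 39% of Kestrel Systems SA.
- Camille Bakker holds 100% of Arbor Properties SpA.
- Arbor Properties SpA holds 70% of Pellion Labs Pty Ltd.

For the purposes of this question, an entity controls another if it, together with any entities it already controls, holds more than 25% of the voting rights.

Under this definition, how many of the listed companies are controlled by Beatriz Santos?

Beatriz holds 94% of Talus, so Beatriz controls Talus.
Beatriz holds 98% of Marlow, so Beatriz controls Marlow.
Talus holds 32% of Kestrel, so Beatriz controls Kestrel.
No other company's threshold is met.
Beatriz controls 3 companies.

3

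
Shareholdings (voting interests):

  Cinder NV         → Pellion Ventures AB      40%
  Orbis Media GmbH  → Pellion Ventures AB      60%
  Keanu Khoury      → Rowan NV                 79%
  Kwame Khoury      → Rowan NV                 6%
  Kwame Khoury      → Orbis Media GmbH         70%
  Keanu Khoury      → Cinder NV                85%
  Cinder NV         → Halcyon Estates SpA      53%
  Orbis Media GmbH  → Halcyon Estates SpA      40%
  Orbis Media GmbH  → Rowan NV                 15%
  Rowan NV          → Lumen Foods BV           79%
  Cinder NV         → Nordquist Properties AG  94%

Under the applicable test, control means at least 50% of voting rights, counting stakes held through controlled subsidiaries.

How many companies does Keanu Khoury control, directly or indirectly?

5

Keanu holds 85% of Cinder, so Keanu controls Cinder.
Cinder holds 53% of Halcyon, so Keanu controls Halcyon.
Keanu holds 79% of Rowan, so Keanu controls Rowan.
Cinder holds 94% of Nordquist, so Keanu controls Nordquist.
Rowan holds 79% of Lumen, so Keanu controls Lumen.
No other company's threshold is met.
Keanu controls 5 companies.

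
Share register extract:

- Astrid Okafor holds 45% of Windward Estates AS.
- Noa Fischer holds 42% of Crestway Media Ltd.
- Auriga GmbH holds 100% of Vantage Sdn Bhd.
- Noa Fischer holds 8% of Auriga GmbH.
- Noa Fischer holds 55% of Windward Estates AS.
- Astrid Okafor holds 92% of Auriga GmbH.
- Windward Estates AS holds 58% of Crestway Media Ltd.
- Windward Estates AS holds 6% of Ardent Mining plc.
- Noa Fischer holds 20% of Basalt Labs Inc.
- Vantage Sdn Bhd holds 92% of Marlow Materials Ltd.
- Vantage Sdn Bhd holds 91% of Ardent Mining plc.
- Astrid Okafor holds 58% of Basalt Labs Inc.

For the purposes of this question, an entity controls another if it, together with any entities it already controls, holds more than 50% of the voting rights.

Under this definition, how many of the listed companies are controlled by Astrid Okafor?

5

Astrid holds 58% of Basalt, so Astrid controls Basalt.
Astrid holds 92% of Auriga, so Astrid controls Auriga.
Auriga holds 100% of Vantage, so Astrid controls Vantage.
Vantage holds 92% of Marlow, so Astrid controls Marlow.
Vantage holds 91% of Ardent, so Astrid controls Ardent.
No other company's threshold is met.
Astrid controls 5 companies.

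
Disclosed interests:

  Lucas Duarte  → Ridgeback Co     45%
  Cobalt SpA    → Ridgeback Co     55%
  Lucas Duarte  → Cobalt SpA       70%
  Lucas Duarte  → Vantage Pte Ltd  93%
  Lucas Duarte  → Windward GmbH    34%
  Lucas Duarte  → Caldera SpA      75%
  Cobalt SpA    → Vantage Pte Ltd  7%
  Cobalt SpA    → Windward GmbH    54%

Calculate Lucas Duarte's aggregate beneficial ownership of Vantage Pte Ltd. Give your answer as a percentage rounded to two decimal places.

97.90%

Lucas reaches Vantage along 2 paths.
Direct stake: 93% = 93%.
Via Cobalt: 70% × 7% = 4.9%.
Total: 93% + 4.9% = 97.9%.
Rounded: 97.90%.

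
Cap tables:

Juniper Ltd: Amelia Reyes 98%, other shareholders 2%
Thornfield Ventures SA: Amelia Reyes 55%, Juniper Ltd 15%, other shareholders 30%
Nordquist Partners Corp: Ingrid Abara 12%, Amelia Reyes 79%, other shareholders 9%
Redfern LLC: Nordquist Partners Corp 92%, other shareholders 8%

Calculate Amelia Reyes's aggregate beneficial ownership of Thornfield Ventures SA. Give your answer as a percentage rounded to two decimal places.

69.70%

Amelia reaches Thornfield along 2 paths.
Direct stake: 55% = 55%.
Via Juniper: 98% × 15% = 14.7%.
Total: 55% + 14.7% = 69.7%.
Rounded: 69.70%.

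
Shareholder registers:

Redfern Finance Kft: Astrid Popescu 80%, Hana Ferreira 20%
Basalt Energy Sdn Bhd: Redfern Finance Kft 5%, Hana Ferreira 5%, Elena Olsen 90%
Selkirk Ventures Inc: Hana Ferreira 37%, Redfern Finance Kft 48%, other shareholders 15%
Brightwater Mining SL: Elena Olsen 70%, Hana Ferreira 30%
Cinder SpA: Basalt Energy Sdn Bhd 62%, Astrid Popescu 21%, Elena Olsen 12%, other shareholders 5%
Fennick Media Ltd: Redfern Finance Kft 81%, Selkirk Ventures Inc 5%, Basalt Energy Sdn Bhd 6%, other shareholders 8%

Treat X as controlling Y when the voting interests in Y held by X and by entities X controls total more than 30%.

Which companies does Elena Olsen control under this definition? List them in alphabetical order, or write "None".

Basalt Energy Sdn Bhd, Brightwater Mining SL, Cinder SpA

Elena holds 90% of Basalt, so Elena controls Basalt.
Elena holds 70% of Brightwater, so Elena controls Brightwater.
Basalt and Elena together hold 62% + 12% = 74% of Cinder, so Elena controls Cinder.
No other company's threshold is met.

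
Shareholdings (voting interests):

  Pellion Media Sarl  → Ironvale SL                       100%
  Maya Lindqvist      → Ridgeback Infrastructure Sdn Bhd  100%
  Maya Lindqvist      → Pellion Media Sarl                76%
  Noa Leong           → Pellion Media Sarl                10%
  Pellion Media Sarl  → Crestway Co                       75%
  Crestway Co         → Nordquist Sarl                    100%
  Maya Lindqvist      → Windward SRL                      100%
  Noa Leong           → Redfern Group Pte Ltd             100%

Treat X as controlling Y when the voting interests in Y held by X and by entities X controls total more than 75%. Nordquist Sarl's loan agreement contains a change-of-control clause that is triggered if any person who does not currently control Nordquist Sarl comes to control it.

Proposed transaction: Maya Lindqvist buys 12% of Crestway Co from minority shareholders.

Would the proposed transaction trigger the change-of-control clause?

Yes

The purchase changes only Maya's holdings, so Maya is the only person who could newly come to control Nordquist.
Maya holds 76% of Pellion, so Maya controls Pellion.
Maya holds 100% of Ridgeback, so Maya controls Ridgeback.
Maya holds 100% of Windward, so Maya controls Windward.
Pellion holds 100% of Ironvale, so Maya controls Ironvale.
Neither Maya nor any entity Maya controls holds any voting interest in Nordquist.
So before the transaction, Maya does not control Nordquist.
After the purchase, Maya holds 12% of Crestway directly.
Pellion and Maya together hold 75% + 12% = 87% of Crestway, so Maya controls Crestway.
Crestway holds 100% of Nordquist, so Maya controls Nordquist.
Maya did not control Nordquist before and does after, so the clause is triggered.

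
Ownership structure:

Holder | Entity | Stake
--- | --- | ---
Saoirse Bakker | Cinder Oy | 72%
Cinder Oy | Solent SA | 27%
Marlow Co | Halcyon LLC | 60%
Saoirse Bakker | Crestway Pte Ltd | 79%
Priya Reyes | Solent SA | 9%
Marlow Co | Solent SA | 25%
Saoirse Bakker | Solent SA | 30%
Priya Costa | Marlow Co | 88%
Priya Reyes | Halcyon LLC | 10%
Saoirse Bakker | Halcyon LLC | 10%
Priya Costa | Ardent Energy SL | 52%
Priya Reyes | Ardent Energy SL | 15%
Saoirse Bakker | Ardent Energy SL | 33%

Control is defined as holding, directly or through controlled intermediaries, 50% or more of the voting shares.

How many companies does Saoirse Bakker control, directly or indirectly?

Saoirse holds 72% of Cinder, so Saoirse controls Cinder.
Saoirse holds 79% of Crestway, so Saoirse controls Crestway.
Cinder and Saoirse together hold 27% + 30% = 57% of Solent, so Saoirse controls Solent.
No other company's threshold is met.
Saoirse controls 3 companies.

3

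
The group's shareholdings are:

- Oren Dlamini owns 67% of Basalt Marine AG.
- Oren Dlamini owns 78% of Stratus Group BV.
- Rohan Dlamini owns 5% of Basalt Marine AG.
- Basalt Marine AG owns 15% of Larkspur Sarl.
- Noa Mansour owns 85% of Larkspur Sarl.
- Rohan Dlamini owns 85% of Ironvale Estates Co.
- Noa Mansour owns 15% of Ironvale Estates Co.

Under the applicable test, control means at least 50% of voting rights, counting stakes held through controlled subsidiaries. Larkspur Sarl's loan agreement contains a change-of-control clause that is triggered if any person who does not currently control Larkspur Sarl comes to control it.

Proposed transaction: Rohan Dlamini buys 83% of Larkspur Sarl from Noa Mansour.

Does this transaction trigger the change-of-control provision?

The purchase adds only to Rohan's holdings (Noa's stake shrinks), so Rohan is the only person who could newly come to control Larkspur.
Rohan holds 85% of Ironvale, so Rohan controls Ironvale.
Neither Rohan nor any entity Rohan controls holds any voting interest in Larkspur.
So before the transaction, Rohan does not control Larkspur.
After the purchase, Rohan holds 83% of Larkspur directly, and Noa's stake falls to 2%.
Rohan holds 83% of Larkspur, so Rohan controls Larkspur.
Rohan did not control Larkspur before and does after, so the clause is triggered.

Yes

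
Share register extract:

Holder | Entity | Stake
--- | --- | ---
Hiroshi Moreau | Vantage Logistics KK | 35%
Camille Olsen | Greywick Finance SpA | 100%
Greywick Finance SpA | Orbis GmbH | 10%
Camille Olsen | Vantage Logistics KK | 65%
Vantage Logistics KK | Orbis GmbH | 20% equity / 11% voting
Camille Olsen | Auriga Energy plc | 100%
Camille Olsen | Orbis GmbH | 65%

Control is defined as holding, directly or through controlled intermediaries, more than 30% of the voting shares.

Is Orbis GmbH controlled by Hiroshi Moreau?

No

Hiroshi holds 35% of Vantage, so Hiroshi controls Vantage.
In Orbis, Hiroshi's side holds only 11%, not > 30%.
So Hiroshi does not control Orbis.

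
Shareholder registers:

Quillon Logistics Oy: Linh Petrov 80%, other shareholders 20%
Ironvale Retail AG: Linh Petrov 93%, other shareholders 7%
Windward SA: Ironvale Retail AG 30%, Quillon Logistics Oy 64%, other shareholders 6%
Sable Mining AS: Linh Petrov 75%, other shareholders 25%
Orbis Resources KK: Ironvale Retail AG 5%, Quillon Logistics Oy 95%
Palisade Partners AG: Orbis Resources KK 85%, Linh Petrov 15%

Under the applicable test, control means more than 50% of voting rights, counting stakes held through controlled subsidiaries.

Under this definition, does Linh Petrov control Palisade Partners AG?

Linh holds 80% of Quillon, so Linh controls Quillon.
Linh holds 93% of Ironvale, so Linh controls Ironvale.
Ironvale and Quillon together hold 5% + 95% = 100% of Orbis, so Linh controls Orbis.
Orbis and Linh together hold 85% + 15% = 100% of Palisade, so Linh controls Palisade.

Yes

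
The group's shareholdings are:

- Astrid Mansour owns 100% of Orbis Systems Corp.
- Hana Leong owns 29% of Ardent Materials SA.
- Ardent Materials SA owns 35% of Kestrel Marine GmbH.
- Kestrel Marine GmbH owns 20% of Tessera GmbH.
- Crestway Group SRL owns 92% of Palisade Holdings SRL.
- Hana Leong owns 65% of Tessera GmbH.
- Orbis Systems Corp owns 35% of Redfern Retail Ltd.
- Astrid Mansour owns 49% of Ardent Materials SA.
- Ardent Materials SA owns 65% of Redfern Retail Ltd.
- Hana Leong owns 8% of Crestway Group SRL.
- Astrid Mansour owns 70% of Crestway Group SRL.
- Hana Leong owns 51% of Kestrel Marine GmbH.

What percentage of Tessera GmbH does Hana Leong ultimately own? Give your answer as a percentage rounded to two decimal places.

77.23%

Hana reaches Tessera along 3 paths.
Via Ardent → Kestrel: 29% × 35% × 20% = 2.03%.
Via Kestrel: 51% × 20% = 10.2%.
Direct stake: 65% = 65%.
Total: 2.03% + 10.2% + 65% = 77.23%.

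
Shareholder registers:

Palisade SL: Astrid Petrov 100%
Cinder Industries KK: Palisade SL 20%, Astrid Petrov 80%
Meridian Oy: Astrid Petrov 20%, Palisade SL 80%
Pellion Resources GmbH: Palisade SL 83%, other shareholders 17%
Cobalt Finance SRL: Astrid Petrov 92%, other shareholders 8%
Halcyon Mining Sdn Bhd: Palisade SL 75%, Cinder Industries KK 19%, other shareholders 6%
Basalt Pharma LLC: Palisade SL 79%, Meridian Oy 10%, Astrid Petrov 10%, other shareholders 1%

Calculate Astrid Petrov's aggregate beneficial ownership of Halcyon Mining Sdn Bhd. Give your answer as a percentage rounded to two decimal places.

Astrid reaches Halcyon along 3 paths.
Via Palisade: 100% × 75% = 75%.
Via Palisade → Cinder: 100% × 20% × 19% = 3.8%.
Via Cinder: 80% × 19% = 15.2%.
Total: 75% + 3.8% + 15.2% = 94%.
Rounded: 94.00%.

94.00%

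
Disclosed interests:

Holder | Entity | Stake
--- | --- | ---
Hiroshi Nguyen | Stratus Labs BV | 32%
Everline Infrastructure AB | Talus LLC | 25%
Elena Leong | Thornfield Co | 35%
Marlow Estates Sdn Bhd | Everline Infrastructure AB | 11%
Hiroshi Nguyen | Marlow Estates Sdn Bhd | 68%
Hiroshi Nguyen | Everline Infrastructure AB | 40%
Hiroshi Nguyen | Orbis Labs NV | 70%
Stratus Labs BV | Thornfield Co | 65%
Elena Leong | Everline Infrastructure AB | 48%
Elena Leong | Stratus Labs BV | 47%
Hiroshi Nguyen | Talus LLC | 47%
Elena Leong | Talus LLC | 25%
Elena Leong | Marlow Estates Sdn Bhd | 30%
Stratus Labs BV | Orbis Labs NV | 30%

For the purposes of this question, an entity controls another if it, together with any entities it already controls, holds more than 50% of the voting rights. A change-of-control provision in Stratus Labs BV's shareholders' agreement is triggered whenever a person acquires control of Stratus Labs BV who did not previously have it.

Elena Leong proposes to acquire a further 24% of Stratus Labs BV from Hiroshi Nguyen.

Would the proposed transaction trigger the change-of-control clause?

The purchase adds only to Elena's holdings (Hiroshi's stake shrinks), so Elena is the only person who could newly come to control Stratus.
Elena's largest direct stake is 48% in Everline, which does not meet the threshold, so Elena controls no company.
In Stratus, Elena's side holds only 47%, not > 50%.
So before the transaction, Elena does not control Stratus.
After the purchase, Elena's direct stake in Stratus rises to 47% + 24% = 71%, and Hiroshi's stake falls to 8%.
Elena holds 71% of Stratus, so Elena controls Stratus.
Elena did not control Stratus before and does after, so the clause is triggered.

Yes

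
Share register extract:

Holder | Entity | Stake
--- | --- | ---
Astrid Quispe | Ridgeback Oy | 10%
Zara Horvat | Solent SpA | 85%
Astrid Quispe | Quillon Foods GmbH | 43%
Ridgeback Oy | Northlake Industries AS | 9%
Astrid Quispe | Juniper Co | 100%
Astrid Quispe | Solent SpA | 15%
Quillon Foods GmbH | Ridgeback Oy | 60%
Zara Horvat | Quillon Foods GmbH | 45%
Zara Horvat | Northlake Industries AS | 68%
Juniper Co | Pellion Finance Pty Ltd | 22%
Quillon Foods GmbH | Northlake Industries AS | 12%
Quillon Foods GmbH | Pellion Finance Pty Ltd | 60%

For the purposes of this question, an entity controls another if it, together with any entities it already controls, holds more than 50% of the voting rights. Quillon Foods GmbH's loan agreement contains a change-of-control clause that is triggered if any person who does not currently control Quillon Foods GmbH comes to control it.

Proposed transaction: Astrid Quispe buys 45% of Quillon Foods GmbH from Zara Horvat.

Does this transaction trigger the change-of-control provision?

Yes

The purchase adds only to Astrid's holdings (Zara's stake shrinks), so Astrid is the only person who could newly come to control Quillon.
Astrid holds 100% of Juniper, so Astrid controls Juniper.
In Quillon, Astrid's side holds only 43%, not > 50%.
So before the transaction, Astrid does not control Quillon.
After the purchase, Astrid's direct stake in Quillon rises to 43% + 45% = 88%, and Zara's stake falls to 0%.
Astrid holds 88% of Quillon, so Astrid controls Quillon.
Astrid did not control Quillon before and does after, so the clause is triggered.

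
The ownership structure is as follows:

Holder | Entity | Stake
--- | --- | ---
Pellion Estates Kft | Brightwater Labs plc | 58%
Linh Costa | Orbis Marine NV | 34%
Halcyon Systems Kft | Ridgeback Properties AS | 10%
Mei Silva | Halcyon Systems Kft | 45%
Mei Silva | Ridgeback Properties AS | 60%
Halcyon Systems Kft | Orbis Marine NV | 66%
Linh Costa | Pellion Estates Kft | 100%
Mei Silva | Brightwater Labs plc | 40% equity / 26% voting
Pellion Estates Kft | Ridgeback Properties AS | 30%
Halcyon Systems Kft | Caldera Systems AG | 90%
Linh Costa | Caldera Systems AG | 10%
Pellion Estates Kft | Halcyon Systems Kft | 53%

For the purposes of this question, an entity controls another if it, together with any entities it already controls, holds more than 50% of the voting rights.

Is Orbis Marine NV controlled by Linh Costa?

Linh holds 100% of Pellion, so Linh controls Pellion.
Pellion holds 53% of Halcyon, so Linh controls Halcyon.
Linh and Halcyon together hold 34% + 66% = 100% of Orbis, so Linh controls Orbis.

Yes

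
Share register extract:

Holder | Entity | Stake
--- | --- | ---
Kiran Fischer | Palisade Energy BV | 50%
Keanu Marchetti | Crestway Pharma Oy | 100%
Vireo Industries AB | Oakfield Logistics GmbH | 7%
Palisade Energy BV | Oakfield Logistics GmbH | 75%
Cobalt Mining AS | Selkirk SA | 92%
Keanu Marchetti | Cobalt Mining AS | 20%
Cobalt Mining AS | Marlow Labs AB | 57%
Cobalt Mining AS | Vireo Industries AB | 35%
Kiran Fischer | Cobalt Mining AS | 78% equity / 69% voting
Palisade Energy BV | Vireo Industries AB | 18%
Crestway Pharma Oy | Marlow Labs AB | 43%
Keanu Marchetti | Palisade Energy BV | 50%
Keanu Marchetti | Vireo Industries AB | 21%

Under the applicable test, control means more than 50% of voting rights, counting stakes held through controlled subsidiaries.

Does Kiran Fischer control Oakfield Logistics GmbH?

No

Kiran holds 69% of Cobalt, so Kiran controls Cobalt.
Cobalt holds 92% of Selkirk, so Kiran controls Selkirk.
Cobalt holds 57% of Marlow, so Kiran controls Marlow.
Neither Kiran nor any entity Kiran controls holds any voting interest in Oakfield.
So Kiran does not control Oakfield.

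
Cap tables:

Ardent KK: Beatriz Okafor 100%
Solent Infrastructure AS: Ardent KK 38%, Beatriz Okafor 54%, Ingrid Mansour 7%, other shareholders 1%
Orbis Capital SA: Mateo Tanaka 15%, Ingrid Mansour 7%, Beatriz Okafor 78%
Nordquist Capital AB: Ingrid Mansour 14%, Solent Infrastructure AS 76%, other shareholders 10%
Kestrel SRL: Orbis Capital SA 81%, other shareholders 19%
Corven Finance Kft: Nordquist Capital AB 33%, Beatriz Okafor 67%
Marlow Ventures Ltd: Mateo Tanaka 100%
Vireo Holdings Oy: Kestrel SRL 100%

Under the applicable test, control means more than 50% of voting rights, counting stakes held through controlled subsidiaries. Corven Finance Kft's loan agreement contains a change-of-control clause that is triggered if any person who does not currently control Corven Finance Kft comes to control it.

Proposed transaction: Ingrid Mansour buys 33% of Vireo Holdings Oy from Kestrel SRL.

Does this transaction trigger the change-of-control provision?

The purchase adds only to Ingrid's holdings (Kestrel's stake shrinks), so Ingrid is the only person who could newly come to control Corven.
Ingrid's largest direct stake is 14% in Nordquist, which does not meet the threshold, so Ingrid controls no company.
Neither Ingrid nor any entity Ingrid controls holds any voting interest in Corven.
So before the transaction, Ingrid does not control Corven.
After the purchase, Ingrid holds 33% of Vireo directly, and Kestrel's stake falls to 67%.
Ingrid's side now holds 33% of Vireo, not > 50%, so Ingrid still does not control Vireo.
After the transaction, neither Ingrid nor any entity Ingrid controls holds a voting interest in Corven, so Ingrid still does not control it.
No new person acquires control, so the clause is not triggered.

No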